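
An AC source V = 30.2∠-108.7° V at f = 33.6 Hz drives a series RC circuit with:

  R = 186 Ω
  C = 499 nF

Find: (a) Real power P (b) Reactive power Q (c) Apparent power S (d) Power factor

Step 1 — Angular frequency: ω = 2π·f = 2π·33.6 = 211.1 rad/s.
Step 2 — Component impedances:
  R: Z = R = 186 Ω
  C: Z = 1/(jωC) = -j/(ω·C) = 0 - j9492 Ω
Step 3 — Series combination: Z_total = R + C = 186 - j9492 Ω = 9494∠-88.9° Ω.
Step 4 — Source phasor: V = 30.2∠-108.7° V = -9.683 - j28.61 V.
Step 5 — Current: I = V / Z = 0.002992 - j0.001079 A = 0.003181∠-19.8° A.
Step 6 — Complex power: S = V·I* = 0.001882 - j0.09604 VA.
Step 7 — Real power: P = Re(S) = 0.001882 W.
Step 8 — Reactive power: Q = Im(S) = -0.09604 VAR.
Step 9 — Apparent power: |S| = 0.09606 VA.
Step 10 — Power factor: PF = P/|S| = 0.01959 (leading).

(a) P = 0.001882 W  (b) Q = -0.09604 VAR  (c) S = 0.09606 VA  (d) PF = 0.01959 (leading)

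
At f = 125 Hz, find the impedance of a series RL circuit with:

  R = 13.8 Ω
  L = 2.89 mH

Step 1 — Angular frequency: ω = 2π·f = 2π·125 = 785.4 rad/s.
Step 2 — Component impedances:
  R: Z = R = 13.8 Ω
  L: Z = jωL = j·785.4·0.00289 = 0 + j2.27 Ω
Step 3 — Series combination: Z_total = R + L = 13.8 + j2.27 Ω = 13.99∠9.3° Ω.

Z = 13.8 + j2.27 Ω = 13.99∠9.3° Ω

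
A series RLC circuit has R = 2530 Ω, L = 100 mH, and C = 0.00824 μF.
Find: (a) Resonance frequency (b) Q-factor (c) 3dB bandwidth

Step 1 — Resonance: ω₀ = 1/√(LC) = 1/√(0.1·8.24e-09) = 3.484e+04 rad/s.
Step 2 — f₀ = ω₀/(2π) = 5544 Hz.
Step 3 — Series Q: Q = ω₀L/R = 3.484e+04·0.1/2530 = 1.377.
Step 4 — Bandwidth: Δω = ω₀/Q = 2.53e+04 rad/s; BW = Δω/(2π) = 4027 Hz.

(a) f₀ = 5544 Hz  (b) Q = 1.377  (c) BW = 4027 Hz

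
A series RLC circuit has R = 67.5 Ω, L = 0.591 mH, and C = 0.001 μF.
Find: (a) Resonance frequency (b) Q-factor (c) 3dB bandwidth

Step 1 — Resonance condition Im(Z)=0 gives ω₀ = 1/√(LC).
Step 2 — ω₀ = 1/√(0.000591·1e-09) = 1.301e+06 rad/s.
Step 3 — f₀ = ω₀/(2π) = 2.07e+05 Hz.
Step 4 — Series Q: Q = ω₀L/R = 1.301e+06·0.000591/67.5 = 11.39.
Step 5 — 3dB bandwidth: Δω = ω₀/Q = 1.142e+05 rad/s; BW = Δω/(2π) = 1.818e+04 Hz.

(a) f₀ = 2.07e+05 Hz  (b) Q = 11.39  (c) BW = 1.818e+04 Hz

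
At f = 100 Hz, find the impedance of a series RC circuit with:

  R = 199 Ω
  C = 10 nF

Step 1 — Angular frequency: ω = 2π·f = 2π·100 = 628.3 rad/s.
Step 2 — Component impedances:
  R: Z = R = 199 Ω
  C: Z = 1/(jωC) = -j/(ω·C) = 0 - j1.592e+05 Ω
Step 3 — Series combination: Z_total = R + C = 199 - j1.592e+05 Ω = 1.592e+05∠-89.9° Ω.

Z = 199 - j1.592e+05 Ω = 1.592e+05∠-89.9° Ω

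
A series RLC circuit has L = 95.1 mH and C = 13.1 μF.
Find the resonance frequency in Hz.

Step 1 — Resonance condition Im(Z)=0 gives ω₀ = 1/√(LC).
Step 2 — ω₀ = 1/√(0.0951·1.31e-05) = 895.9 rad/s.
Step 3 — f₀ = ω₀/(2π) = 142.6 Hz.

f₀ = 142.6 Hz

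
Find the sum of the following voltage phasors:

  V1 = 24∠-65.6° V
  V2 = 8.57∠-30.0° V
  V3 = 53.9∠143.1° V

Step 1 — Convert each phasor to rectangular form:
  V1 = 24·(cos(-65.6°) + j·sin(-65.6°)) = 9.915 - j21.86 V
  V2 = 8.57·(cos(-30.0°) + j·sin(-30.0°)) = 7.422 - j4.285 V
  V3 = 53.9·(cos(143.1°) + j·sin(143.1°)) = -43.1 + j32.36 V
Step 2 — Sum components: V_total = -25.77 + j6.221 V.
Step 3 — Convert to polar: |V_total| = 26.51 V, ∠V_total = 166.4°.

V_total = 26.51∠166.4° V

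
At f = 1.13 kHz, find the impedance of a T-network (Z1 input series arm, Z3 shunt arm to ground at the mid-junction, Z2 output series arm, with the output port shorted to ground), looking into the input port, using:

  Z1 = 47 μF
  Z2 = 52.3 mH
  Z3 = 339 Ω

Step 1 — Angular frequency: ω = 2π·f = 2π·1130 = 7100 rad/s.
Step 2 — Component impedances:
  Z1: Z = 1/(jωC) = -j/(ω·C) = 0 - j2.997 Ω
  Z2: Z = jωL = j·7100·0.0523 = 0 + j371.3 Ω
  Z3: Z = R = 339 Ω
Step 3 — With the output port shorted to ground, the output series arm Z2 runs from the junction to ground; the shunt arm Z3 also runs from the junction to ground. They appear in parallel: Z3 || Z2 = 184.9 + j168.8 Ω.
Step 4 — Series with input arm Z1: Z_in = Z1 + (Z3 || Z2) = 184.9 + j165.8 Ω = 248.3∠41.9° Ω.

Z = 184.9 + j165.8 Ω = 248.3∠41.9° Ω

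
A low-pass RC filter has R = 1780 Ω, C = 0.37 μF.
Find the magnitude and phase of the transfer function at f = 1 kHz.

Step 1 — Angular frequency: ω = 2π·1000 = 6283 rad/s.
Step 2 — Transfer function: H(jω) = 1/(1 + jωRC).
Step 3 — Denominator: 1 + jωRC = 1 + j·6283·1780·3.7e-07 = 1 + j4.138.
Step 4 — H = 0.05518 - j0.2283.
Step 5 — Magnitude: |H| = 0.2349 (-12.6 dB); phase: φ = -76.4°.

|H| = 0.2349 (-12.6 dB), φ = -76.4°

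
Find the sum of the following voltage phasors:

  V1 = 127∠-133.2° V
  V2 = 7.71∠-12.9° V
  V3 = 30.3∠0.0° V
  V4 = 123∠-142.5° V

Step 1 — Convert each phasor to rectangular form:
  V1 = 127·(cos(-133.2°) + j·sin(-133.2°)) = -86.94 - j92.58 V
  V2 = 7.71·(cos(-12.9°) + j·sin(-12.9°)) = 7.515 - j1.721 V
  V3 = 30.3·(cos(0.0°) + j·sin(0.0°)) = 30.3 V
  V4 = 123·(cos(-142.5°) + j·sin(-142.5°)) = -97.58 - j74.88 V
Step 2 — Sum components: V_total = -146.7 - j169.2 V.
Step 3 — Convert to polar: |V_total| = 223.9 V, ∠V_total = -130.9°.

V_total = 223.9∠-130.9° V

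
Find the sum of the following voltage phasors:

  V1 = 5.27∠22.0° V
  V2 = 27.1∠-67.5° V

Step 1 — Convert each phasor to rectangular form:
  V1 = 5.27·(cos(22.0°) + j·sin(22.0°)) = 4.886 + j1.974 V
  V2 = 27.1·(cos(-67.5°) + j·sin(-67.5°)) = 10.37 - j25.04 V
Step 2 — Sum components: V_total = 15.26 - j23.06 V.
Step 3 — Convert to polar: |V_total| = 27.65 V, ∠V_total = -56.5°.

V_total = 27.65∠-56.5° V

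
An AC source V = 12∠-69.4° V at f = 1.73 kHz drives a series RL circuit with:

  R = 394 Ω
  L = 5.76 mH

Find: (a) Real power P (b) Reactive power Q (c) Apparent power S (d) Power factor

Step 1 — Angular frequency: ω = 2π·f = 2π·1730 = 1.087e+04 rad/s.
Step 2 — Component impedances:
  R: Z = R = 394 Ω
  L: Z = jωL = j·1.087e+04·0.00576 = 0 + j62.61 Ω
Step 3 — Series combination: Z_total = R + L = 394 + j62.61 Ω = 398.9∠9.0° Ω.
Step 4 — Source phasor: V = 12∠-69.4° V = 4.222 - j11.23 V.
Step 5 — Current: I = V / Z = 0.006033 - j0.02947 A = 0.03008∠-78.4° A.
Step 6 — Complex power: S = V·I* = 0.3565 + j0.05665 VA.
Step 7 — Real power: P = Re(S) = 0.3565 W.
Step 8 — Reactive power: Q = Im(S) = 0.05665 VAR.
Step 9 — Apparent power: |S| = 0.361 VA.
Step 10 — Power factor: PF = P/|S| = 0.9876 (lagging).

(a) P = 0.3565 W  (b) Q = 0.05665 VAR  (c) S = 0.361 VA  (d) PF = 0.9876 (lagging)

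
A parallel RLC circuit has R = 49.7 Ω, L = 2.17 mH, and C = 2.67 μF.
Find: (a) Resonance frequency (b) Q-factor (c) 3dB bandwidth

Step 1 — Resonance: ω₀ = 1/√(LC) = 1/√(0.00217·2.67e-06) = 1.314e+04 rad/s.
Step 2 — f₀ = ω₀/(2π) = 2091 Hz.
Step 3 — Parallel Q: Q = R/(ω₀L) = 49.7/(1.314e+04·0.00217) = 1.743.
Step 4 — Bandwidth: Δω = ω₀/Q = 7536 rad/s; BW = Δω/(2π) = 1199 Hz.

(a) f₀ = 2091 Hz  (b) Q = 1.743  (c) BW = 1199 Hz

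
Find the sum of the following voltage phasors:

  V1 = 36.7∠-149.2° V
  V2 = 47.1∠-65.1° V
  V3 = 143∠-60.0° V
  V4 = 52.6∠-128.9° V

Step 1 — Convert each phasor to rectangular form:
  V1 = 36.7·(cos(-149.2°) + j·sin(-149.2°)) = -31.52 - j18.79 V
  V2 = 47.1·(cos(-65.1°) + j·sin(-65.1°)) = 19.83 - j42.72 V
  V3 = 143·(cos(-60.0°) + j·sin(-60.0°)) = 71.5 - j123.8 V
  V4 = 52.6·(cos(-128.9°) + j·sin(-128.9°)) = -33.03 - j40.94 V
Step 2 — Sum components: V_total = 26.78 - j226.3 V.
Step 3 — Convert to polar: |V_total| = 227.9 V, ∠V_total = -83.3°.

V_total = 227.9∠-83.3° V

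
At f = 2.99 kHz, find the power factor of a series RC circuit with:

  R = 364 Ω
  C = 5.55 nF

Step 1 — Angular frequency: ω = 2π·f = 2π·2990 = 1.879e+04 rad/s.
Step 2 — Component impedances:
  R: Z = R = 364 Ω
  C: Z = 1/(jωC) = -j/(ω·C) = 0 - j9591 Ω
Step 3 — Series combination: Z_total = R + C = 364 - j9591 Ω = 9598∠-87.8° Ω.
Step 4 — Power factor: PF = cos(φ) = Re(Z)/|Z| = 364/9597.7 = 0.03793.
Step 5 — Type: Im(Z) = -9591 ⇒ leading (phase φ = -87.8°).

PF = 0.03793 (leading, φ = -87.8°)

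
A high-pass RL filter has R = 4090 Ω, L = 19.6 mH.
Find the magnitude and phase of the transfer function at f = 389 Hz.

Step 1 — Angular frequency: ω = 2π·389 = 2444 rad/s.
Step 2 — Transfer function: H(jω) = jωL/(R + jωL).
Step 3 — Numerator jωL = j·47.91; denominator R + jωL = 4090 + j47.91.
Step 4 — H = 0.0001372 + j0.01171.
Step 5 — Magnitude: |H| = 0.01171 (-38.6 dB); phase: φ = 89.3°.

|H| = 0.01171 (-38.6 dB), φ = 89.3°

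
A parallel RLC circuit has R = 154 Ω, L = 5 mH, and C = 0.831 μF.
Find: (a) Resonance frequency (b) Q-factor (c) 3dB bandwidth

Step 1 — Resonance: ω₀ = 1/√(LC) = 1/√(0.005·8.31e-07) = 1.551e+04 rad/s.
Step 2 — f₀ = ω₀/(2π) = 2469 Hz.
Step 3 — Parallel Q: Q = R/(ω₀L) = 154/(1.551e+04·0.005) = 1.985.
Step 4 — Bandwidth: Δω = ω₀/Q = 7814 rad/s; BW = Δω/(2π) = 1244 Hz.

(a) f₀ = 2469 Hz  (b) Q = 1.985  (c) BW = 1244 Hz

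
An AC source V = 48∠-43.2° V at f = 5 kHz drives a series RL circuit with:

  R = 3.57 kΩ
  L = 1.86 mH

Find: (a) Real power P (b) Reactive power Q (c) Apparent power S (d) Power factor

Step 1 — Angular frequency: ω = 2π·f = 2π·5000 = 3.142e+04 rad/s.
Step 2 — Component impedances:
  R: Z = R = 3570 Ω
  L: Z = jωL = j·3.142e+04·0.00186 = 0 + j58.43 Ω
Step 3 — Series combination: Z_total = R + L = 3570 + j58.43 Ω = 3570∠0.9° Ω.
Step 4 — Source phasor: V = 48∠-43.2° V = 34.99 - j32.86 V.
Step 5 — Current: I = V / Z = 0.009648 - j0.009362 A = 0.01344∠-44.1° A.
Step 6 — Complex power: S = V·I* = 0.6452 + j0.01056 VA.
Step 7 — Real power: P = Re(S) = 0.6452 W.
Step 8 — Reactive power: Q = Im(S) = 0.01056 VAR.
Step 9 — Apparent power: |S| = 0.6453 VA.
Step 10 — Power factor: PF = P/|S| = 0.9999 (lagging).

(a) P = 0.6452 W  (b) Q = 0.01056 VAR  (c) S = 0.6453 VA  (d) PF = 0.9999 (lagging)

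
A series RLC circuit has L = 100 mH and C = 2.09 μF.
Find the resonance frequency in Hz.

Step 1 — Resonance condition Im(Z)=0 gives ω₀ = 1/√(LC).
Step 2 — ω₀ = 1/√(0.1·2.09e-06) = 2187 rad/s.
Step 3 — f₀ = ω₀/(2π) = 348.1 Hz.

f₀ = 348.1 Hz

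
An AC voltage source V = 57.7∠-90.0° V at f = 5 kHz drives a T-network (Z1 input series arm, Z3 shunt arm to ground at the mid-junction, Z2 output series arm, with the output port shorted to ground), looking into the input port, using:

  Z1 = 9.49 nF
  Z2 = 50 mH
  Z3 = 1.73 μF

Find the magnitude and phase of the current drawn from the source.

Step 1 — Angular frequency: ω = 2π·f = 2π·5000 = 3.142e+04 rad/s.
Step 2 — Component impedances:
  Z1: Z = 1/(jωC) = -j/(ω·C) = 0 - j3354 Ω
  Z2: Z = jωL = j·3.142e+04·0.05 = 0 + j1571 Ω
  Z3: Z = 1/(jωC) = -j/(ω·C) = 0 - j18.4 Ω
Step 3 — With the output port shorted to ground, the output series arm Z2 runs from the junction to ground; the shunt arm Z3 also runs from the junction to ground. They appear in parallel: Z3 || Z2 = 0 - j18.62 Ω.
Step 4 — Series with input arm Z1: Z_in = Z1 + (Z3 || Z2) = 0 - j3373 Ω = 3373∠-90.0° Ω.
Step 5 — Source phasor: V = 57.7∠-90.0° V = 0 - j57.7 V.
Step 6 — Ohm's law: I = V / Z_total = (0 - j57.7) / (0 - j3373) = 0.01711 A.
Step 7 — Convert to polar: |I| = 0.01711 A, ∠I = 0.0°.

I = 0.01711∠0.0° A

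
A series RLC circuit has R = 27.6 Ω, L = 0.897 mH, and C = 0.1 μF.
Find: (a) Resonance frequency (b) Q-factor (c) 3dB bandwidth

Step 1 — Resonance: ω₀ = 1/√(LC) = 1/√(0.000897·1e-07) = 1.056e+05 rad/s.
Step 2 — f₀ = ω₀/(2π) = 1.68e+04 Hz.
Step 3 — Series Q: Q = ω₀L/R = 1.056e+05·0.000897/27.6 = 3.432.
Step 4 — Bandwidth: Δω = ω₀/Q = 3.077e+04 rad/s; BW = Δω/(2π) = 4897 Hz.

(a) f₀ = 1.68e+04 Hz  (b) Q = 3.432  (c) BW = 4897 Hz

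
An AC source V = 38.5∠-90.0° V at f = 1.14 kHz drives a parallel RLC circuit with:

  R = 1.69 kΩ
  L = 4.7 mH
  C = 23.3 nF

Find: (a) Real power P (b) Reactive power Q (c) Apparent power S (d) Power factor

Step 1 — Angular frequency: ω = 2π·f = 2π·1140 = 7163 rad/s.
Step 2 — Component impedances:
  R: Z = R = 1690 Ω
  L: Z = jωL = j·7163·0.0047 = 0 + j33.67 Ω
  C: Z = 1/(jωC) = -j/(ω·C) = 0 - j5992 Ω
Step 3 — Parallel combination: 1/Z_total = 1/R + 1/L + 1/C; Z_total = 0.678 + j33.84 Ω = 33.85∠88.9° Ω.
Step 4 — Source phasor: V = 38.5∠-90.0° V = 0 - j38.5 V.
Step 5 — Current: I = V / Z = -1.137 - j0.02278 A = 1.137∠-178.9° A.
Step 6 — Complex power: S = V·I* = 0.8771 + j43.78 VA.
Step 7 — Real power: P = Re(S) = 0.8771 W.
Step 8 — Reactive power: Q = Im(S) = 43.78 VAR.
Step 9 — Apparent power: |S| = 43.79 VA.
Step 10 — Power factor: PF = P/|S| = 0.02003 (lagging).

(a) P = 0.8771 W  (b) Q = 43.78 VAR  (c) S = 43.79 VA  (d) PF = 0.02003 (lagging)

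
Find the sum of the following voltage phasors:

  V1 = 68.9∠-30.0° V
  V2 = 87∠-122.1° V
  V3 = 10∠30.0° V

Step 1 — Convert each phasor to rectangular form:
  V1 = 68.9·(cos(-30.0°) + j·sin(-30.0°)) = 59.67 - j34.45 V
  V2 = 87·(cos(-122.1°) + j·sin(-122.1°)) = -46.23 - j73.7 V
  V3 = 10·(cos(30.0°) + j·sin(30.0°)) = 8.66 + j5 V
Step 2 — Sum components: V_total = 22.1 - j103.1 V.
Step 3 — Convert to polar: |V_total| = 105.5 V, ∠V_total = -77.9°.

V_total = 105.5∠-77.9° V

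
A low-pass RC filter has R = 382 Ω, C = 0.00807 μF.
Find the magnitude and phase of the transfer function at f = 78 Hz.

Step 1 — Angular frequency: ω = 2π·78 = 490.1 rad/s.
Step 2 — Transfer function: H(jω) = 1/(1 + jωRC).
Step 3 — Denominator: 1 + jωRC = 1 + j·490.1·382·8.07e-09 = 1 + j0.001511.
Step 4 — H = 1 - j0.001511.
Step 5 — Magnitude: |H| = 1 (-0.0 dB); phase: φ = -0.1°.

|H| = 1 (-0.0 dB), φ = -0.1°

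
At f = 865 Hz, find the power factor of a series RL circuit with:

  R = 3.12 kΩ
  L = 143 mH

Step 1 — Angular frequency: ω = 2π·f = 2π·865 = 5435 rad/s.
Step 2 — Component impedances:
  R: Z = R = 3120 Ω
  L: Z = jωL = j·5435·0.143 = 0 + j777.2 Ω
Step 3 — Series combination: Z_total = R + L = 3120 + j777.2 Ω = 3215∠14.0° Ω.
Step 4 — Power factor: PF = cos(φ) = Re(Z)/|Z| = 3120/3215.34 = 0.9703.
Step 5 — Type: Im(Z) = 777.2 ⇒ lagging (phase φ = 14.0°).

PF = 0.9703 (lagging, φ = 14.0°)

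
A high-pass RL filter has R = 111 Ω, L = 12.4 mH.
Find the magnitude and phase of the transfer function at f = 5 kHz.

Step 1 — Angular frequency: ω = 2π·5000 = 3.142e+04 rad/s.
Step 2 — Transfer function: H(jω) = jωL/(R + jωL).
Step 3 — Numerator jωL = j·389.6; denominator R + jωL = 111 + j389.6.
Step 4 — H = 0.9249 + j0.2635.
Step 5 — Magnitude: |H| = 0.9617 (-0.3 dB); phase: φ = 15.9°.

|H| = 0.9617 (-0.3 dB), φ = 15.9°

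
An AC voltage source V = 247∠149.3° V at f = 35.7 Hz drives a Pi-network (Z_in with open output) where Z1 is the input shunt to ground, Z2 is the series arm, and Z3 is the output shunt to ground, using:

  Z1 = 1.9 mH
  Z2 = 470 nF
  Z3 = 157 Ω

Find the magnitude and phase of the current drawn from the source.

Step 1 — Angular frequency: ω = 2π·f = 2π·35.7 = 224.3 rad/s.
Step 2 — Component impedances:
  Z1: Z = jωL = j·224.3·0.0019 = 0 + j0.4262 Ω
  Z2: Z = 1/(jωC) = -j/(ω·C) = 0 - j9485 Ω
  Z3: Z = R = 157 Ω
Step 3 — With open output, the series arm Z2 and the output shunt Z3 appear in series to ground: Z2 + Z3 = 157 - j9485 Ω.
Step 4 — Parallel with input shunt Z1: Z_in = Z1 || (Z2 + Z3) = 3.169e-07 + j0.4262 Ω = 0.4262∠90.0° Ω.
Step 5 — Source phasor: V = 247∠149.3° V = -212.4 + j126.1 V.
Step 6 — Ohm's law: I = V / Z_total = (-212.4 + j126.1) / (3.169e-07 + j0.4262) = 295.9 + j498.3 A.
Step 7 — Convert to polar: |I| = 579.5 A, ∠I = 59.3°.

I = 579.5∠59.3° A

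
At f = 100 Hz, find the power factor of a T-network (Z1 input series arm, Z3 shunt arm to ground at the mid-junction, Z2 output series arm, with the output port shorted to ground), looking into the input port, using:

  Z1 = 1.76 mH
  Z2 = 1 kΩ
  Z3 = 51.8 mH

Step 1 — Angular frequency: ω = 2π·f = 2π·100 = 628.3 rad/s.
Step 2 — Component impedances:
  Z1: Z = jωL = j·628.3·0.00176 = 0 + j1.106 Ω
  Z2: Z = R = 1000 Ω
  Z3: Z = jωL = j·628.3·0.0518 = 0 + j32.55 Ω
Step 3 — With the output port shorted to ground, the output series arm Z2 runs from the junction to ground; the shunt arm Z3 also runs from the junction to ground. They appear in parallel: Z3 || Z2 = 1.058 + j32.51 Ω.
Step 4 — Series with input arm Z1: Z_in = Z1 + (Z3 || Z2) = 1.058 + j33.62 Ω = 33.63∠88.2° Ω.
Step 5 — Power factor: PF = cos(φ) = Re(Z)/|Z| = 1.058/33.63 = 0.03146.
Step 6 — Type: Im(Z) = 33.62 ⇒ lagging (phase φ = 88.2°).

PF = 0.03146 (lagging, φ = 88.2°)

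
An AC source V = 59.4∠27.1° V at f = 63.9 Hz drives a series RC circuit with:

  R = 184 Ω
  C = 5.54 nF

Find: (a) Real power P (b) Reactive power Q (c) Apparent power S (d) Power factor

Step 1 — Angular frequency: ω = 2π·f = 2π·63.9 = 401.5 rad/s.
Step 2 — Component impedances:
  R: Z = R = 184 Ω
  C: Z = 1/(jωC) = -j/(ω·C) = 0 - j4.496e+05 Ω
Step 3 — Series combination: Z_total = R + C = 184 - j4.496e+05 Ω = 4.496e+05∠-90.0° Ω.
Step 4 — Source phasor: V = 59.4∠27.1° V = 52.88 + j27.06 V.
Step 5 — Current: I = V / Z = -6.014e-05 + j0.0001176 A = 0.0001321∠117.1° A.
Step 6 — Complex power: S = V·I* = 3.212e-06 - j0.007848 VA.
Step 7 — Real power: P = Re(S) = 3.212e-06 W.
Step 8 — Reactive power: Q = Im(S) = -0.007848 VAR.
Step 9 — Apparent power: |S| = 0.007848 VA.
Step 10 — Power factor: PF = P/|S| = 0.0004093 (leading).

(a) P = 3.212e-06 W  (b) Q = -0.007848 VAR  (c) S = 0.007848 VA  (d) PF = 0.0004093 (leading)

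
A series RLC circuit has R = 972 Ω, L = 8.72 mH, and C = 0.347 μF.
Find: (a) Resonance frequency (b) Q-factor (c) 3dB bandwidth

Step 1 — Resonance: ω₀ = 1/√(LC) = 1/√(0.00872·3.47e-07) = 1.818e+04 rad/s.
Step 2 — f₀ = ω₀/(2π) = 2893 Hz.
Step 3 — Series Q: Q = ω₀L/R = 1.818e+04·0.00872/972 = 0.1631.
Step 4 — Bandwidth: Δω = ω₀/Q = 1.115e+05 rad/s; BW = Δω/(2π) = 1.774e+04 Hz.

(a) f₀ = 2893 Hz  (b) Q = 0.1631  (c) BW = 1.774e+04 Hz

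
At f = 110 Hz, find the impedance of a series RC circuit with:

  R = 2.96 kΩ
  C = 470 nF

Step 1 — Angular frequency: ω = 2π·f = 2π·110 = 691.2 rad/s.
Step 2 — Component impedances:
  R: Z = R = 2960 Ω
  C: Z = 1/(jωC) = -j/(ω·C) = 0 - j3078 Ω
Step 3 — Series combination: Z_total = R + C = 2960 - j3078 Ω = 4271∠-46.1° Ω.

Z = 2960 - j3078 Ω = 4271∠-46.1° Ω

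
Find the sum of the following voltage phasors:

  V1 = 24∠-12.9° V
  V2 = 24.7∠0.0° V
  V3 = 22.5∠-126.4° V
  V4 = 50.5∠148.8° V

Step 1 — Convert each phasor to rectangular form:
  V1 = 24·(cos(-12.9°) + j·sin(-12.9°)) = 23.39 - j5.358 V
  V2 = 24.7·(cos(0.0°) + j·sin(0.0°)) = 24.7 V
  V3 = 22.5·(cos(-126.4°) + j·sin(-126.4°)) = -13.35 - j18.11 V
  V4 = 50.5·(cos(148.8°) + j·sin(148.8°)) = -43.2 + j26.16 V
Step 2 — Sum components: V_total = -8.454 + j2.692 V.
Step 3 — Convert to polar: |V_total| = 8.872 V, ∠V_total = 162.3°.

V_total = 8.872∠162.3° V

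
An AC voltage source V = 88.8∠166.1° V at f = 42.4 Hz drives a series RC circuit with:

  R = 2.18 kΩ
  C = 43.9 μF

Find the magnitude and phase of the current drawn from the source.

Step 1 — Angular frequency: ω = 2π·f = 2π·42.4 = 266.4 rad/s.
Step 2 — Component impedances:
  R: Z = R = 2180 Ω
  C: Z = 1/(jωC) = -j/(ω·C) = 0 - j85.5 Ω
Step 3 — Series combination: Z_total = R + C = 2180 - j85.5 Ω = 2182∠-2.2° Ω.
Step 4 — Source phasor: V = 88.8∠166.1° V = -86.2 + j21.33 V.
Step 5 — Ohm's law: I = V / Z_total = (-86.2 + j21.33) / (2180 - j85.5) = -0.03986 + j0.008222 A.
Step 6 — Convert to polar: |I| = 0.0407 A, ∠I = 168.3°.

I = 0.0407∠168.3° A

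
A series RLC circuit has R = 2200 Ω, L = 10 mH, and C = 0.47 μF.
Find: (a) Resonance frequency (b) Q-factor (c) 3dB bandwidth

Step 1 — Resonance: ω₀ = 1/√(LC) = 1/√(0.01·4.7e-07) = 1.459e+04 rad/s.
Step 2 — f₀ = ω₀/(2π) = 2322 Hz.
Step 3 — Series Q: Q = ω₀L/R = 1.459e+04·0.01/2200 = 0.0663.
Step 4 — Bandwidth: Δω = ω₀/Q = 2.2e+05 rad/s; BW = Δω/(2π) = 3.501e+04 Hz.

(a) f₀ = 2322 Hz  (b) Q = 0.0663  (c) BW = 3.501e+04 Hz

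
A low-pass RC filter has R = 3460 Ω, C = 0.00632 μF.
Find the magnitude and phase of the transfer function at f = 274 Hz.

Step 1 — Angular frequency: ω = 2π·274 = 1722 rad/s.
Step 2 — Transfer function: H(jω) = 1/(1 + jωRC).
Step 3 — Denominator: 1 + jωRC = 1 + j·1722·3460·6.32e-09 = 1 + j0.03765.
Step 4 — H = 0.9986 - j0.03759.
Step 5 — Magnitude: |H| = 0.9993 (-0.0 dB); phase: φ = -2.2°.

|H| = 0.9993 (-0.0 dB), φ = -2.2°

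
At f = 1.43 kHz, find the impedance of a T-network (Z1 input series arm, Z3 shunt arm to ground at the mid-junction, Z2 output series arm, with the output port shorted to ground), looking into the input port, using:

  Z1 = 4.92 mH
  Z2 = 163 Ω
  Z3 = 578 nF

Step 1 — Angular frequency: ω = 2π·f = 2π·1430 = 8985 rad/s.
Step 2 — Component impedances:
  Z1: Z = jωL = j·8985·0.00492 = 0 + j44.21 Ω
  Z2: Z = R = 163 Ω
  Z3: Z = 1/(jωC) = -j/(ω·C) = 0 - j192.6 Ω
Step 3 — With the output port shorted to ground, the output series arm Z2 runs from the junction to ground; the shunt arm Z3 also runs from the junction to ground. They appear in parallel: Z3 || Z2 = 94.96 - j80.38 Ω.
Step 4 — Series with input arm Z1: Z_in = Z1 + (Z3 || Z2) = 94.96 - j36.18 Ω = 101.6∠-20.9° Ω.

Z = 94.96 - j36.18 Ω = 101.6∠-20.9° Ω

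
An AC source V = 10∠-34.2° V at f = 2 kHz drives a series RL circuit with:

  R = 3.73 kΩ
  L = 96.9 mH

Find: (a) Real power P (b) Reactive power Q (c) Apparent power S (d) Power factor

Step 1 — Angular frequency: ω = 2π·f = 2π·2000 = 1.257e+04 rad/s.
Step 2 — Component impedances:
  R: Z = R = 3730 Ω
  L: Z = jωL = j·1.257e+04·0.0969 = 0 + j1218 Ω
Step 3 — Series combination: Z_total = R + L = 3730 + j1218 Ω = 3924∠18.1° Ω.
Step 4 — Source phasor: V = 10∠-34.2° V = 8.271 - j5.621 V.
Step 5 — Current: I = V / Z = 0.001559 - j0.002016 A = 0.002549∠-52.3° A.
Step 6 — Complex power: S = V·I* = 0.02423 + j0.007909 VA.
Step 7 — Real power: P = Re(S) = 0.02423 W.
Step 8 — Reactive power: Q = Im(S) = 0.007909 VAR.
Step 9 — Apparent power: |S| = 0.02549 VA.
Step 10 — Power factor: PF = P/|S| = 0.9506 (lagging).

(a) P = 0.02423 W  (b) Q = 0.007909 VAR  (c) S = 0.02549 VA  (d) PF = 0.9506 (lagging)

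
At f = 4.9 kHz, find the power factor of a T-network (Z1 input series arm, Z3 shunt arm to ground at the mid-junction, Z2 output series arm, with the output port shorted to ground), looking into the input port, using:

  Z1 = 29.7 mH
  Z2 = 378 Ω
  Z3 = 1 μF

Step 1 — Angular frequency: ω = 2π·f = 2π·4900 = 3.079e+04 rad/s.
Step 2 — Component impedances:
  Z1: Z = jωL = j·3.079e+04·0.0297 = 0 + j914.4 Ω
  Z2: Z = R = 378 Ω
  Z3: Z = 1/(jωC) = -j/(ω·C) = 0 - j32.48 Ω
Step 3 — With the output port shorted to ground, the output series arm Z2 runs from the junction to ground; the shunt arm Z3 also runs from the junction to ground. They appear in parallel: Z3 || Z2 = 2.771 - j32.24 Ω.
Step 4 — Series with input arm Z1: Z_in = Z1 + (Z3 || Z2) = 2.771 + j882.1 Ω = 882.2∠89.8° Ω.
Step 5 — Power factor: PF = cos(φ) = Re(Z)/|Z| = 2.771/882.2 = 0.003141.
Step 6 — Type: Im(Z) = 882.1 ⇒ lagging (phase φ = 89.8°).

PF = 0.003141 (lagging, φ = 89.8°)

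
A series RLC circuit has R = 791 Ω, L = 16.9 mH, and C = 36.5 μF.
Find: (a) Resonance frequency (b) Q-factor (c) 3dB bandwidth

Step 1 — Resonance: ω₀ = 1/√(LC) = 1/√(0.0169·3.65e-05) = 1273 rad/s.
Step 2 — f₀ = ω₀/(2π) = 202.6 Hz.
Step 3 — Series Q: Q = ω₀L/R = 1273·0.0169/791 = 0.0272.
Step 4 — Bandwidth: Δω = ω₀/Q = 4.68e+04 rad/s; BW = Δω/(2π) = 7449 Hz.

(a) f₀ = 202.6 Hz  (b) Q = 0.0272  (c) BW = 7449 Hz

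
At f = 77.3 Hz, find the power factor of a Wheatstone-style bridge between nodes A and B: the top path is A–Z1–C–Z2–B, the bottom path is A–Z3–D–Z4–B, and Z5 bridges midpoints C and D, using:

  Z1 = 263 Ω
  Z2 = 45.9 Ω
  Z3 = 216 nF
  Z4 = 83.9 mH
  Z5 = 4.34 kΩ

Step 1 — Angular frequency: ω = 2π·f = 2π·77.3 = 485.7 rad/s.
Step 2 — Component impedances:
  Z1: Z = R = 263 Ω
  Z2: Z = R = 45.9 Ω
  Z3: Z = 1/(jωC) = -j/(ω·C) = 0 - j9532 Ω
  Z4: Z = jωL = j·485.7·0.0839 = 0 + j40.75 Ω
  Z5: Z = R = 4340 Ω
Step 3 — Bridge requires nodal analysis (the Z5 bridge couples midpoints C and D, so the two paths cannot be reduced to a simple series/parallel combination). Setting node B to ground and injecting 1 A at node A, the 3-node admittance system at A, C, D solves to V_A = Z_AB = 308.1 - j10 Ω = 308.2∠-1.9° Ω.
Step 4 — Power factor: PF = cos(φ) = Re(Z)/|Z| = 308.07/308.23 = 0.9995.
Step 5 — Type: Im(Z) = -10 ⇒ leading (phase φ = -1.9°).

PF = 0.9995 (leading, φ = -1.9°)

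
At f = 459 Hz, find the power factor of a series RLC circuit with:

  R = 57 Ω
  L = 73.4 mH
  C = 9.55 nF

Step 1 — Angular frequency: ω = 2π·f = 2π·459 = 2884 rad/s.
Step 2 — Component impedances:
  R: Z = R = 57 Ω
  L: Z = jωL = j·2884·0.0734 = 0 + j211.7 Ω
  C: Z = 1/(jωC) = -j/(ω·C) = 0 - j3.631e+04 Ω
Step 3 — Series combination: Z_total = R + L + C = 57 - j3.61e+04 Ω = 3.61e+04∠-89.9° Ω.
Step 4 — Power factor: PF = cos(φ) = Re(Z)/|Z| = 57/3.61e+04 = 0.001579.
Step 5 — Type: Im(Z) = -3.61e+04 ⇒ leading (phase φ = -89.9°).

PF = 0.001579 (leading, φ = -89.9°)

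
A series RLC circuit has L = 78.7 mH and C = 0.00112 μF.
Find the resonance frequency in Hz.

Step 1 — Resonance condition Im(Z)=0 gives ω₀ = 1/√(LC).
Step 2 — ω₀ = 1/√(0.0787·1.12e-09) = 1.065e+05 rad/s.
Step 3 — f₀ = ω₀/(2π) = 1.695e+04 Hz.

f₀ = 1.695e+04 Hz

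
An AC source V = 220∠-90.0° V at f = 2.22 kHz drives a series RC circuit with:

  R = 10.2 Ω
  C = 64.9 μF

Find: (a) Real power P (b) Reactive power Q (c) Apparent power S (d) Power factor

Step 1 — Angular frequency: ω = 2π·f = 2π·2220 = 1.395e+04 rad/s.
Step 2 — Component impedances:
  R: Z = R = 10.2 Ω
  C: Z = 1/(jωC) = -j/(ω·C) = 0 - j1.105 Ω
Step 3 — Series combination: Z_total = R + C = 10.2 - j1.105 Ω = 10.26∠-6.2° Ω.
Step 4 — Source phasor: V = 220∠-90.0° V = 0 - j220 V.
Step 5 — Current: I = V / Z = 2.309 - j21.32 A = 21.44∠-83.8° A.
Step 6 — Complex power: S = V·I* = 4690 - j507.9 VA.
Step 7 — Real power: P = Re(S) = 4690 W.
Step 8 — Reactive power: Q = Im(S) = -507.9 VAR.
Step 9 — Apparent power: |S| = 4718 VA.
Step 10 — Power factor: PF = P/|S| = 0.9942 (leading).

(a) P = 4690 W  (b) Q = -507.9 VAR  (c) S = 4718 VA  (d) PF = 0.9942 (leading)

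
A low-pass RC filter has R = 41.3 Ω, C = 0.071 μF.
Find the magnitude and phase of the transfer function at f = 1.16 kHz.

Step 1 — Angular frequency: ω = 2π·1160 = 7288 rad/s.
Step 2 — Transfer function: H(jω) = 1/(1 + jωRC).
Step 3 — Denominator: 1 + jωRC = 1 + j·7288·41.3·7.1e-08 = 1 + j0.02137.
Step 4 — H = 0.9995 - j0.02136.
Step 5 — Magnitude: |H| = 0.9998 (-0.0 dB); phase: φ = -1.2°.

|H| = 0.9998 (-0.0 dB), φ = -1.2°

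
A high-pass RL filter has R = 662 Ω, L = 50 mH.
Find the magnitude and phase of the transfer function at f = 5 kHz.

Step 1 — Angular frequency: ω = 2π·5000 = 3.142e+04 rad/s.
Step 2 — Transfer function: H(jω) = jωL/(R + jωL).
Step 3 — Numerator jωL = j·1571; denominator R + jωL = 662 + j1571.
Step 4 — H = 0.8492 + j0.3579.
Step 5 — Magnitude: |H| = 0.9215 (-0.7 dB); phase: φ = 22.9°.

|H| = 0.9215 (-0.7 dB), φ = 22.9°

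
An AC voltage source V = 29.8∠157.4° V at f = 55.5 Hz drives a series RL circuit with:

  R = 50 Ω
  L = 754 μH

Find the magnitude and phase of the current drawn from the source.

Step 1 — Angular frequency: ω = 2π·f = 2π·55.5 = 348.7 rad/s.
Step 2 — Component impedances:
  R: Z = R = 50 Ω
  L: Z = jωL = j·348.7·0.000754 = 0 + j0.2629 Ω
Step 3 — Series combination: Z_total = R + L = 50 + j0.2629 Ω = 50∠0.3° Ω.
Step 4 — Source phasor: V = 29.8∠157.4° V = -27.51 + j11.45 V.
Step 5 — Ohm's law: I = V / Z_total = (-27.51 + j11.45) / (50 + j0.2629) = -0.549 + j0.2319 A.
Step 6 — Convert to polar: |I| = 0.596 A, ∠I = 157.1°.

I = 0.596∠157.1° A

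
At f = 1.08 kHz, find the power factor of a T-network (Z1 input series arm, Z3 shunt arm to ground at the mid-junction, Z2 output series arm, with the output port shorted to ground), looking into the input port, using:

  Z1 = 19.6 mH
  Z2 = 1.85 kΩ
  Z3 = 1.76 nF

Step 1 — Angular frequency: ω = 2π·f = 2π·1080 = 6786 rad/s.
Step 2 — Component impedances:
  Z1: Z = jωL = j·6786·0.0196 = 0 + j133 Ω
  Z2: Z = R = 1850 Ω
  Z3: Z = 1/(jωC) = -j/(ω·C) = 0 - j8.373e+04 Ω
Step 3 — With the output port shorted to ground, the output series arm Z2 runs from the junction to ground; the shunt arm Z3 also runs from the junction to ground. They appear in parallel: Z3 || Z2 = 1849 - j40.86 Ω.
Step 4 — Series with input arm Z1: Z_in = Z1 + (Z3 || Z2) = 1849 + j92.15 Ω = 1851∠2.9° Ω.
Step 5 — Power factor: PF = cos(φ) = Re(Z)/|Z| = 1849.1/1851.4 = 0.9988.
Step 6 — Type: Im(Z) = 92.15 ⇒ lagging (phase φ = 2.9°).

PF = 0.9988 (lagging, φ = 2.9°)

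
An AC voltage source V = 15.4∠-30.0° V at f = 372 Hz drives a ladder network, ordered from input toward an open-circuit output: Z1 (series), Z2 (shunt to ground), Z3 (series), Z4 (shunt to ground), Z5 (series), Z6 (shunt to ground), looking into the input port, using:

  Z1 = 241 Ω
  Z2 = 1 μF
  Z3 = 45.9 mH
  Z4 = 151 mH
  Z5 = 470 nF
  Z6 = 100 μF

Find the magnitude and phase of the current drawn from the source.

Step 1 — Angular frequency: ω = 2π·f = 2π·372 = 2337 rad/s.
Step 2 — Component impedances:
  Z1: Z = R = 241 Ω
  Z2: Z = 1/(jωC) = -j/(ω·C) = 0 - j427.8 Ω
  Z3: Z = jωL = j·2337·0.0459 = 0 + j107.3 Ω
  Z4: Z = jωL = j·2337·0.151 = 0 + j352.9 Ω
  Z5: Z = 1/(jωC) = -j/(ω·C) = 0 - j910.3 Ω
  Z6: Z = 1/(jωC) = -j/(ω·C) = 0 - j4.278 Ω
Step 3 — Ladder network (open output): work backward from the far end, alternating series and parallel combinations. Z_in = 241 - j1148 Ω = 1173∠-78.1° Ω.
Step 4 — Source phasor: V = 15.4∠-30.0° V = 13.34 - j7.7 V.
Step 5 — Ohm's law: I = V / Z_total = (13.34 - j7.7) / (241 - j1148) = 0.00876 + j0.009779 A.
Step 6 — Convert to polar: |I| = 0.01313 A, ∠I = 48.1°.

I = 0.01313∠48.1° A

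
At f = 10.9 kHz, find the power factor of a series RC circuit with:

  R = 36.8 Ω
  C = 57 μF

Step 1 — Angular frequency: ω = 2π·f = 2π·1.09e+04 = 6.849e+04 rad/s.
Step 2 — Component impedances:
  R: Z = R = 36.8 Ω
  C: Z = 1/(jωC) = -j/(ω·C) = 0 - j0.2562 Ω
Step 3 — Series combination: Z_total = R + C = 36.8 - j0.2562 Ω = 36.8∠-0.4° Ω.
Step 4 — Power factor: PF = cos(φ) = Re(Z)/|Z| = 36.8/36.8 = 1.
Step 5 — Type: Im(Z) = -0.2562 ⇒ leading (phase φ = -0.4°).

PF = 1 (leading, φ = -0.4°)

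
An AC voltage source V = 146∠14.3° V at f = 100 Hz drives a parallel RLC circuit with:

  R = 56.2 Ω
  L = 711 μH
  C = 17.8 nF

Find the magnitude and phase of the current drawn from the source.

Step 1 — Angular frequency: ω = 2π·f = 2π·100 = 628.3 rad/s.
Step 2 — Component impedances:
  R: Z = R = 56.2 Ω
  L: Z = jωL = j·628.3·0.000711 = 0 + j0.4467 Ω
  C: Z = 1/(jωC) = -j/(ω·C) = 0 - j8.941e+04 Ω
Step 3 — Parallel combination: 1/Z_total = 1/R + 1/L + 1/C; Z_total = 0.003551 + j0.4467 Ω = 0.4467∠89.5° Ω.
Step 4 — Source phasor: V = 146∠14.3° V = 141.5 + j36.06 V.
Step 5 — Ohm's law: I = V / Z_total = (141.5 + j36.06) / (0.003551 + j0.4467) = 83.24 - j316 A.
Step 6 — Convert to polar: |I| = 326.8 A, ∠I = -75.2°.

I = 326.8∠-75.2° A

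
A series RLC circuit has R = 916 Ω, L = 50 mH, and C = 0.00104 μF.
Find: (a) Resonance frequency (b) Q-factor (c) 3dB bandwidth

Step 1 — Resonance: ω₀ = 1/√(LC) = 1/√(0.05·1.04e-09) = 1.387e+05 rad/s.
Step 2 — f₀ = ω₀/(2π) = 2.207e+04 Hz.
Step 3 — Series Q: Q = ω₀L/R = 1.387e+05·0.05/916 = 7.57.
Step 4 — Bandwidth: Δω = ω₀/Q = 1.832e+04 rad/s; BW = Δω/(2π) = 2916 Hz.

(a) f₀ = 2.207e+04 Hz  (b) Q = 7.57  (c) BW = 2916 Hz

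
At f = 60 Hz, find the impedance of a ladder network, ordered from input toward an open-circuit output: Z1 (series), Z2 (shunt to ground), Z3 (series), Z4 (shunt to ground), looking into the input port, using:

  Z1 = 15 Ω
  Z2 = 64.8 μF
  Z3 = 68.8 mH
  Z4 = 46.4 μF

Step 1 — Angular frequency: ω = 2π·f = 2π·60 = 377 rad/s.
Step 2 — Component impedances:
  Z1: Z = R = 15 Ω
  Z2: Z = 1/(jωC) = -j/(ω·C) = 0 - j40.93 Ω
  Z3: Z = jωL = j·377·0.0688 = 0 + j25.94 Ω
  Z4: Z = 1/(jωC) = -j/(ω·C) = 0 - j57.17 Ω
Step 3 — Ladder network (open output): work backward from the far end, alternating series and parallel combinations. Z_in = 15 - j17.72 Ω = 23.21∠-49.7° Ω.

Z = 15 - j17.72 Ω = 23.21∠-49.7° Ω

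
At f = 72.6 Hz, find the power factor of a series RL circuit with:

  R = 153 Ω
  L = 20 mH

Step 1 — Angular frequency: ω = 2π·f = 2π·72.6 = 456.2 rad/s.
Step 2 — Component impedances:
  R: Z = R = 153 Ω
  L: Z = jωL = j·456.2·0.02 = 0 + j9.123 Ω
Step 3 — Series combination: Z_total = R + L = 153 + j9.123 Ω = 153.3∠3.4° Ω.
Step 4 — Power factor: PF = cos(φ) = Re(Z)/|Z| = 153/153.27 = 0.9982.
Step 5 — Type: Im(Z) = 9.123 ⇒ lagging (phase φ = 3.4°).

PF = 0.9982 (lagging, φ = 3.4°)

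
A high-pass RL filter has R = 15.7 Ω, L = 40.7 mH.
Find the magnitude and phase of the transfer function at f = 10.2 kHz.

Step 1 — Angular frequency: ω = 2π·1.02e+04 = 6.409e+04 rad/s.
Step 2 — Transfer function: H(jω) = jωL/(R + jωL).
Step 3 — Numerator jωL = j·2608; denominator R + jωL = 15.7 + j2608.
Step 4 — H = 1 + j0.006019.
Step 5 — Magnitude: |H| = 1 (-0.0 dB); phase: φ = 0.3°.

|H| = 1 (-0.0 dB), φ = 0.3°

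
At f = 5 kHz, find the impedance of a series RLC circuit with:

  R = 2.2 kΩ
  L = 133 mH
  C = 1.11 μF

Step 1 — Angular frequency: ω = 2π·f = 2π·5000 = 3.142e+04 rad/s.
Step 2 — Component impedances:
  R: Z = R = 2200 Ω
  L: Z = jωL = j·3.142e+04·0.133 = 0 + j4178 Ω
  C: Z = 1/(jωC) = -j/(ω·C) = 0 - j28.68 Ω
Step 3 — Series combination: Z_total = R + L + C = 2200 + j4150 Ω = 4697∠62.1° Ω.

Z = 2200 + j4150 Ω = 4697∠62.1° Ω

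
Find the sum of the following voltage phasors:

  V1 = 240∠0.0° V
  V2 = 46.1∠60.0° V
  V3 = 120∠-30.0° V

Step 1 — Convert each phasor to rectangular form:
  V1 = 240·(cos(0.0°) + j·sin(0.0°)) = 240 V
  V2 = 46.1·(cos(60.0°) + j·sin(60.0°)) = 23.05 + j39.92 V
  V3 = 120·(cos(-30.0°) + j·sin(-30.0°)) = 103.9 - j60 V
Step 2 — Sum components: V_total = 367 - j20.08 V.
Step 3 — Convert to polar: |V_total| = 367.5 V, ∠V_total = -3.1°.

V_total = 367.5∠-3.1° V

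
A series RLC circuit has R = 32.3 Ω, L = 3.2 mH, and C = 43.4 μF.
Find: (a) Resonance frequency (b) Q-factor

Step 1 — Resonance condition Im(Z)=0 gives ω₀ = 1/√(LC).
Step 2 — ω₀ = 1/√(0.0032·4.34e-05) = 2683 rad/s.
Step 3 — f₀ = ω₀/(2π) = 427.1 Hz.
Step 4 — Series Q: Q = ω₀L/R = 2683·0.0032/32.3 = 0.2658.

(a) f₀ = 427.1 Hz  (b) Q = 0.2658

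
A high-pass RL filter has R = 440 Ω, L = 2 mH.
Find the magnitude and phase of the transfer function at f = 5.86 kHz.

Step 1 — Angular frequency: ω = 2π·5860 = 3.682e+04 rad/s.
Step 2 — Transfer function: H(jω) = jωL/(R + jωL).
Step 3 — Numerator jωL = j·73.64; denominator R + jωL = 440 + j73.64.
Step 4 — H = 0.02725 + j0.1628.
Step 5 — Magnitude: |H| = 0.1651 (-15.6 dB); phase: φ = 80.5°.

|H| = 0.1651 (-15.6 dB), φ = 80.5°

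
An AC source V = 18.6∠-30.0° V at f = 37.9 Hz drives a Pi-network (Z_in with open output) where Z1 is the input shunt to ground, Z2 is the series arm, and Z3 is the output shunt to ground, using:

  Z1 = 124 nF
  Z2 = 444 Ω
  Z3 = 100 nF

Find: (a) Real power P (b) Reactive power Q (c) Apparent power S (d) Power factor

Step 1 — Angular frequency: ω = 2π·f = 2π·37.9 = 238.1 rad/s.
Step 2 — Component impedances:
  Z1: Z = 1/(jωC) = -j/(ω·C) = 0 - j3.387e+04 Ω
  Z2: Z = R = 444 Ω
  Z3: Z = 1/(jωC) = -j/(ω·C) = 0 - j4.199e+04 Ω
Step 3 — With open output, the series arm Z2 and the output shunt Z3 appear in series to ground: Z2 + Z3 = 444 - j4.199e+04 Ω.
Step 4 — Parallel with input shunt Z1: Z_in = Z1 || (Z2 + Z3) = 88.49 - j1.875e+04 Ω = 1.875e+04∠-89.7° Ω.
Step 5 — Source phasor: V = 18.6∠-30.0° V = 16.11 - j9.3 V.
Step 6 — Current: I = V / Z = 0.0005001 + j0.0008568 A = 0.0009921∠59.7° A.
Step 7 — Complex power: S = V·I* = 8.71e-05 - j0.01845 VA.
Step 8 — Real power: P = Re(S) = 8.71e-05 W.
Step 9 — Reactive power: Q = Im(S) = -0.01845 VAR.
Step 10 — Apparent power: |S| = 0.01845 VA.
Step 11 — Power factor: PF = P/|S| = 0.00472 (leading).

(a) P = 8.71e-05 W  (b) Q = -0.01845 VAR  (c) S = 0.01845 VA  (d) PF = 0.00472 (leading)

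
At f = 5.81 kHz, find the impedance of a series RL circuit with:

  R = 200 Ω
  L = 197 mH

Step 1 — Angular frequency: ω = 2π·f = 2π·5810 = 3.651e+04 rad/s.
Step 2 — Component impedances:
  R: Z = R = 200 Ω
  L: Z = jωL = j·3.651e+04·0.197 = 0 + j7192 Ω
Step 3 — Series combination: Z_total = R + L = 200 + j7192 Ω = 7194∠88.4° Ω.

Z = 200 + j7192 Ω = 7194∠88.4° Ω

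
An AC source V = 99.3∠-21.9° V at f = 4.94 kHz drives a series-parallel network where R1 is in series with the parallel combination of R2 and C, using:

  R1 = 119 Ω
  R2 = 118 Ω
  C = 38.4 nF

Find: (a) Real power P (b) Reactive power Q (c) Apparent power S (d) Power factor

Step 1 — Angular frequency: ω = 2π·f = 2π·4940 = 3.104e+04 rad/s.
Step 2 — Component impedances:
  R1: Z = R = 119 Ω
  R2: Z = R = 118 Ω
  C: Z = 1/(jωC) = -j/(ω·C) = 0 - j839 Ω
Step 3 — Parallel branch: R2 || C = 1/(1/R2 + 1/C) = 115.7 - j16.27 Ω.
Step 4 — Series with R1: Z_total = R1 + (R2 || C) = 234.7 - j16.27 Ω = 235.3∠-4.0° Ω.
Step 5 — Source phasor: V = 99.3∠-21.9° V = 92.13 - j37.04 V.
Step 6 — Current: I = V / Z = 0.4016 - j0.13 A = 0.4221∠-17.9° A.
Step 7 — Complex power: S = V·I* = 41.81 - j2.899 VA.
Step 8 — Real power: P = Re(S) = 41.81 W.
Step 9 — Reactive power: Q = Im(S) = -2.899 VAR.
Step 10 — Apparent power: |S| = 41.91 VA.
Step 11 — Power factor: PF = P/|S| = 0.9976 (leading).

(a) P = 41.81 W  (b) Q = -2.899 VAR  (c) S = 41.91 VA  (d) PF = 0.9976 (leading)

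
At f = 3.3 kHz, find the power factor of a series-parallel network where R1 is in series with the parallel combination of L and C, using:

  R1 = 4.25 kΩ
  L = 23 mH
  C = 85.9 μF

Step 1 — Angular frequency: ω = 2π·f = 2π·3300 = 2.073e+04 rad/s.
Step 2 — Component impedances:
  R1: Z = R = 4250 Ω
  L: Z = jωL = j·2.073e+04·0.023 = 0 + j476.9 Ω
  C: Z = 1/(jωC) = -j/(ω·C) = 0 - j0.5615 Ω
Step 3 — Parallel branch: L || C = 1/(1/L + 1/C) = 0 - j0.5621 Ω.
Step 4 — Series with R1: Z_total = R1 + (L || C) = 4250 - j0.5621 Ω = 4250∠-0.0° Ω.
Step 5 — Power factor: PF = cos(φ) = Re(Z)/|Z| = 4250/4250 = 1.
Step 6 — Type: Im(Z) = -0.5621 ⇒ leading (phase φ = -0.0°).

PF = 1 (leading, φ = -0.0°)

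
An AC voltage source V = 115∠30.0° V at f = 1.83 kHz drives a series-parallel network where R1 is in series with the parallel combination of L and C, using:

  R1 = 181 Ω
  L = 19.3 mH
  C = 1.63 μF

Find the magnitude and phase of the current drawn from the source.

Step 1 — Angular frequency: ω = 2π·f = 2π·1830 = 1.15e+04 rad/s.
Step 2 — Component impedances:
  R1: Z = R = 181 Ω
  L: Z = jωL = j·1.15e+04·0.0193 = 0 + j221.9 Ω
  C: Z = 1/(jωC) = -j/(ω·C) = 0 - j53.36 Ω
Step 3 — Parallel branch: L || C = 1/(1/L + 1/C) = 0 - j70.24 Ω.
Step 4 — Series with R1: Z_total = R1 + (L || C) = 181 - j70.24 Ω = 194.2∠-21.2° Ω.
Step 5 — Source phasor: V = 115∠30.0° V = 99.59 + j57.5 V.
Step 6 — Ohm's law: I = V / Z_total = (99.59 + j57.5) / (181 - j70.24) = 0.3711 + j0.4617 A.
Step 7 — Convert to polar: |I| = 0.5923 A, ∠I = 51.2°.

I = 0.5923∠51.2° A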